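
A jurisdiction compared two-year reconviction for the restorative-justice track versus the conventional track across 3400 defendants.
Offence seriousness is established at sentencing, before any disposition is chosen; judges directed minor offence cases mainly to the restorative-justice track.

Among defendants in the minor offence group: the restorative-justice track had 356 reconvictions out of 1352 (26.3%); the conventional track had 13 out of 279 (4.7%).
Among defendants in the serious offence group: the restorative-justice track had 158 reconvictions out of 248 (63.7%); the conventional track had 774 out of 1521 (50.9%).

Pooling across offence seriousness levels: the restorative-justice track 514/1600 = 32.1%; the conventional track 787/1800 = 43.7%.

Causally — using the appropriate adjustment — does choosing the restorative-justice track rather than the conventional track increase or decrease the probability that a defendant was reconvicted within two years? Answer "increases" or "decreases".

The offence seriousness-specific comparison favours the conventional track throughout, but the pooled figures favour the restorative-justice track. The question is whether to condition on offence seriousness.
Nothing the disposition does changes offence seriousness; the imbalance is an allocation artefact. With offence seriousness also predicting the outcome, the pooled figure is confounded, and the within-stratum comparison is the causal one.
Within each level — minor offence: 26.3% vs 4.7%; serious offence: 63.7% vs 50.9% — the conventional track is lower every time.

increases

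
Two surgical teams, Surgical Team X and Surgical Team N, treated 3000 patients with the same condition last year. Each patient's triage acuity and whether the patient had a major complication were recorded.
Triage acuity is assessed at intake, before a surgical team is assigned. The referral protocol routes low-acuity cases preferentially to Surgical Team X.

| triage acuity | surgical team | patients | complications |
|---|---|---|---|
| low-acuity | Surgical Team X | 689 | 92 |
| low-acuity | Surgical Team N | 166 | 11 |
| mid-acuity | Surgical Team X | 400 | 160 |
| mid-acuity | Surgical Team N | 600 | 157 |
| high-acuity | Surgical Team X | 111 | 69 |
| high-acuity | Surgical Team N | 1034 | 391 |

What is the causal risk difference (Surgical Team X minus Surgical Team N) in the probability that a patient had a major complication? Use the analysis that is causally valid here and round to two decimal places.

+0.16

Surgical Team N is lower inside every triage acuity stratum but Surgical Team X is lower in aggregate. Whether to stratify depends on how triage acuity relates to the surgical team.
Triage acuity satisfies the back-door criterion: it is not a descendant of the surgical team, and it blocks the spurious path from surgical team to outcome. Adjusting for it (i.e., using the within-triage acuity rates) gives the causal effect.
Adjusting over the population distribution of triage acuity: 0.285·(0.134−0.066) + 0.333·(0.400−0.262) + 0.382·(0.622−0.378) = +0.158.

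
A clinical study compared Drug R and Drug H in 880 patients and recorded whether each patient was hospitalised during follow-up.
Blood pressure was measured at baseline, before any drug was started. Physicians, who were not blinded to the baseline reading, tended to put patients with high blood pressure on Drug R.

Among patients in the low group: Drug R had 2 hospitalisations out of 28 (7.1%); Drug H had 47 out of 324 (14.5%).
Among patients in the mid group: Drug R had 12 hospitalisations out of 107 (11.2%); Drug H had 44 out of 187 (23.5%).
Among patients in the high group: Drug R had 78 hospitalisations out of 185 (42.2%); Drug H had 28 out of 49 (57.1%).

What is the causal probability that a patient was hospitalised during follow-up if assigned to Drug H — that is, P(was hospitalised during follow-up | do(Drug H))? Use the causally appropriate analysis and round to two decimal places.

The stratified and pooled comparisons disagree (Drug R wins within each blood pressure; Drug H wins overall), so the answer turns on the causal role of blood pressure.
Blood pressure is set before the drug has any effect — it is not caused by the drug — and it independently drives the outcome. That makes it a confounder, so the causal comparison is within blood pressure levels.
Standardising Drug H to the population blood pressure mix: 0.400·47/324 + 0.334·44/187 + 0.266·28/49 = 0.289.

0.29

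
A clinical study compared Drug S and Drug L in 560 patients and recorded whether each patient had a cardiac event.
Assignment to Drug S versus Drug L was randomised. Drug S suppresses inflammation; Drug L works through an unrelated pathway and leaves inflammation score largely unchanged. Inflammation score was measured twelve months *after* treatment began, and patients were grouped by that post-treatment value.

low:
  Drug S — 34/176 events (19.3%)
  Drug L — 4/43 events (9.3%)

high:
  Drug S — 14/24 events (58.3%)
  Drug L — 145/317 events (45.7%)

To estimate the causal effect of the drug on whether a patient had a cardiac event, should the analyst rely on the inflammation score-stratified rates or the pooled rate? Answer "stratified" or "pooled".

The inflammation score-specific comparison favours Drug L throughout, but the pooled figures favour Drug S. The question is whether to condition on inflammation score.
Stratifying would compare drugs among patients the drugs themselves sorted into inflammation score groups — a form of selection on an intermediate. The unconditioned pooled rates give the total causal effect.
Pooled: Drug S 24.0% vs Drug L 41.4%; Drug S is lower overall.

pooled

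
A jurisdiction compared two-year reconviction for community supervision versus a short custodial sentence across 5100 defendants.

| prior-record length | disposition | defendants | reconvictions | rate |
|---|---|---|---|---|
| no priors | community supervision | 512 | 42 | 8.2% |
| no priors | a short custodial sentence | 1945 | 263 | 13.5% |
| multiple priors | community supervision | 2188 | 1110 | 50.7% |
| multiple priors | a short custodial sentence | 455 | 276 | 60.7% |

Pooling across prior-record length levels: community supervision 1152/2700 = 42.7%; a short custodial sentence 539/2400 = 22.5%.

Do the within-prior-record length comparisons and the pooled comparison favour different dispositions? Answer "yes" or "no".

yes

Within each prior-record length level (no priors 8.2% vs 13.5%; multiple priors 50.7% vs 60.7%), community supervision has the lower rate every time. Pooled: 42.7% vs 22.5% — a short custodial sentence has the lower rate overall. The two comparisons disagree.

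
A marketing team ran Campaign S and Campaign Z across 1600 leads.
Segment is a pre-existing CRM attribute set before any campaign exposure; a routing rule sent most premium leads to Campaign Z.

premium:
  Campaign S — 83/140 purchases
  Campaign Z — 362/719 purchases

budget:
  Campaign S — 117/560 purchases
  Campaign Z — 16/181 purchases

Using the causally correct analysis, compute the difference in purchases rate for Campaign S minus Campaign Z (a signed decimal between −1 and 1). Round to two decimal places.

+0.10

Campaign S is higher inside every customer segment stratum but Campaign Z is higher in aggregate. Whether to stratify depends on how customer segment relates to the campaign.
Customer segment is set before the campaign has any effect — it is not caused by the campaign — and it independently drives the outcome. That makes it a confounder, so the causal comparison is within customer segment levels.
Adjusting over the population distribution of customer segment: 0.537·(0.593−0.503) + 0.463·(0.209−0.088) = +0.104.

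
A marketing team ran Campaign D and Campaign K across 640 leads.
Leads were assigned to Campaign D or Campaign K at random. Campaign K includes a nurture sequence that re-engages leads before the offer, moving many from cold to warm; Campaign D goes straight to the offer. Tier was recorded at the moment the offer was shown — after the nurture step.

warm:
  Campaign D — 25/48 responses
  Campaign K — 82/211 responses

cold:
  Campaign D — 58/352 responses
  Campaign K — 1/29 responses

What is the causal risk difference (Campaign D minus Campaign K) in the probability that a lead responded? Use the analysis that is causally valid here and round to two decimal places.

-0.14

The distribution of engagement tier is itself part of what the campaign does — it is an intermediate outcome. Holding it fixed would remove that part of the effect; the total effect is the pooled difference.
The causal difference is the pooled difference: 0.207 − 0.346 = -0.138.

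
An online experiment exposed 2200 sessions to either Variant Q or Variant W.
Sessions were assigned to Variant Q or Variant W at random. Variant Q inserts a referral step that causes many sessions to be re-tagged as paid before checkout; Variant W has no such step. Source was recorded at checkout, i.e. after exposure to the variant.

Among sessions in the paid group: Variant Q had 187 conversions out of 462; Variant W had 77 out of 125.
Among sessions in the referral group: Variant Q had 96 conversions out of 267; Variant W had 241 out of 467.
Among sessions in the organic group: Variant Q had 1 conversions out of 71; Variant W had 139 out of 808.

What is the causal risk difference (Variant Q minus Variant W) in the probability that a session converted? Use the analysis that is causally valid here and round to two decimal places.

+0.03

Stratifying would compare variants among sessions the variants themselves sorted into traffic source groups — a form of selection on an intermediate. The unconditioned pooled rates give the total causal effect.
The causal difference is the pooled difference: 0.355 − 0.326 = +0.029.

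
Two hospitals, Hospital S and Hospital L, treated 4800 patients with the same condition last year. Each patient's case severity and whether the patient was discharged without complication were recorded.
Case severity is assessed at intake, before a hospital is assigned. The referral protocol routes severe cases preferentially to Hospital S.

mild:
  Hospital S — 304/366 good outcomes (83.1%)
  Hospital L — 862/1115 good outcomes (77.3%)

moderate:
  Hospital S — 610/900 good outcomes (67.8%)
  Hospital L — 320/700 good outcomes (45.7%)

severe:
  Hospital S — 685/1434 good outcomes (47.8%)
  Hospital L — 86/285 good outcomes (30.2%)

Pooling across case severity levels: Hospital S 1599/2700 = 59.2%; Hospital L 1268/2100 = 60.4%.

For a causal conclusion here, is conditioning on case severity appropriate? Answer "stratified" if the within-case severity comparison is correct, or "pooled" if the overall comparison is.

stratified

Hospital S is higher inside every case severity stratum but Hospital L is higher in aggregate. Whether to stratify depends on how case severity relates to the hospital.
Nothing the hospital does changes case severity; the imbalance is an allocation artefact. With case severity also predicting the outcome, the pooled figure is confounded, and the within-stratum comparison is the causal one.
Within each level — mild: 83.1% vs 77.3%; moderate: 67.8% vs 45.7%; severe: 47.8% vs 30.2% — Hospital S is higher every time.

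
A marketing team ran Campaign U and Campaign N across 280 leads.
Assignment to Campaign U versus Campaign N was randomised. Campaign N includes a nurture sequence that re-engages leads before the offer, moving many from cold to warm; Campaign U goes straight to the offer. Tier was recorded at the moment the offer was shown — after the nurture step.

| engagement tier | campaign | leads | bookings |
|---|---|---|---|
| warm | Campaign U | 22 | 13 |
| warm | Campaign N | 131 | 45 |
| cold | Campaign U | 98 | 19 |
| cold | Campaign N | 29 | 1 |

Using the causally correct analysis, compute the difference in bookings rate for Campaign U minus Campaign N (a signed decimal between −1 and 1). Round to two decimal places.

Engagement tier is recorded after the campaign and is itself shifted by it — it sits on the causal path from campaign to outcome. Conditioning on a mediator would strip out part of the effect we want; the pooled comparison gives the total causal effect.
The causal difference is the pooled difference: 0.267 − 0.287 = -0.021.

-0.02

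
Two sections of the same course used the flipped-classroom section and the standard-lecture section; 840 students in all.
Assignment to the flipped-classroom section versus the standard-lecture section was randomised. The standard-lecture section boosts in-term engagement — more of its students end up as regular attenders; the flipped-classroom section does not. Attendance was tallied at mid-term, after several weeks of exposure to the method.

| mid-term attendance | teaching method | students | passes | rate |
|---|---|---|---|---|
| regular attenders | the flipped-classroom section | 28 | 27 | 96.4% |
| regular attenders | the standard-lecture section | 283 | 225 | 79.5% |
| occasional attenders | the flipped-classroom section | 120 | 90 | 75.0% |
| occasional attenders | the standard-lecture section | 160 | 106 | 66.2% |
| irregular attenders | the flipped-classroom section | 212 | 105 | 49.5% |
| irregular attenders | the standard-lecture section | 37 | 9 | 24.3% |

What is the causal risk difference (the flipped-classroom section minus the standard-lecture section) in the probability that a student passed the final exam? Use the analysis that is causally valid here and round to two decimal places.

Within every mid-term attendance level the flipped-classroom section has the higher rate, yet pooled the standard-lecture section does — Simpson's reversal.
Mid-term attendance lies on the pathway teaching method → mid-term attendance → outcome, so adjusting for it blocks the indirect effect. For the total causal effect of teaching method, use the unadjusted pooled rates.
The causal difference is the pooled difference: 0.617 − 0.708 = -0.092.

-0.09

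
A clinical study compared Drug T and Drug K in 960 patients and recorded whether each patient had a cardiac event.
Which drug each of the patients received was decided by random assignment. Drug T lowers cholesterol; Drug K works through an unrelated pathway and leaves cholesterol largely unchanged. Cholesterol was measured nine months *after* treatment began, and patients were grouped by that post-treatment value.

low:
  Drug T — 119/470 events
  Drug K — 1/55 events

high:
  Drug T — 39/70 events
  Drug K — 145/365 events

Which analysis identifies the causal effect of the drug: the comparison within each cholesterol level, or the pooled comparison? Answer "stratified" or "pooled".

Within every cholesterol level Drug K has the lower rate, yet pooled Drug T does — Simpson's reversal.
The distribution of cholesterol is itself part of what the drug does — it is an intermediate outcome. Holding it fixed would remove that part of the effect; the total effect is the pooled difference.
Pooled: Drug T 29.3% vs Drug K 34.8%; Drug T is lower overall.

pooled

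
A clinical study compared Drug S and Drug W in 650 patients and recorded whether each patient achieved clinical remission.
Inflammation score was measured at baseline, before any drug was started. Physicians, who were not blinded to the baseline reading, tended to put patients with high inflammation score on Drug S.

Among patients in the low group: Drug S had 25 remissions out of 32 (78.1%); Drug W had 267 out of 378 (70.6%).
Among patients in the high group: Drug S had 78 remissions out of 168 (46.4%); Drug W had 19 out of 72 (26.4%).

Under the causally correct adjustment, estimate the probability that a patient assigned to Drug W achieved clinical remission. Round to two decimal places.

0.54

The inflammation score-specific comparison favours Drug S throughout, but the pooled figures favour Drug W. The question is whether to condition on inflammation score.
Nothing the drug does changes inflammation score; the imbalance is an allocation artefact. With inflammation score also predicting the outcome, the pooled figure is confounded, and the within-stratum comparison is the causal one.
Standardising Drug W to the population inflammation score mix: 0.631·267/378 + 0.369·19/72 = 0.543.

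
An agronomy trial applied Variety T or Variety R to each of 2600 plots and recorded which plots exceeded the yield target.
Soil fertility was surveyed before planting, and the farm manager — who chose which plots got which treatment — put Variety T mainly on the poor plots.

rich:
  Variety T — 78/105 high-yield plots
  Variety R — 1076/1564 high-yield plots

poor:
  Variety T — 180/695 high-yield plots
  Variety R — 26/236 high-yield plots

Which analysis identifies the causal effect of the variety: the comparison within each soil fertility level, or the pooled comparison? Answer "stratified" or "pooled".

stratified

The stratified and pooled comparisons disagree (Variety T wins within each soil fertility; Variety R wins overall), so the answer turns on the causal role of soil fertility.
Since soil fertility is a pre-existing factor (not a product of the variety) and it affects the outcome on its own, it is a confounder. The stratified rates, not the pooled rate, identify the causal effect.
Within each level — rich: 74.3% vs 68.8%; poor: 25.9% vs 11.0% — Variety T is higher every time.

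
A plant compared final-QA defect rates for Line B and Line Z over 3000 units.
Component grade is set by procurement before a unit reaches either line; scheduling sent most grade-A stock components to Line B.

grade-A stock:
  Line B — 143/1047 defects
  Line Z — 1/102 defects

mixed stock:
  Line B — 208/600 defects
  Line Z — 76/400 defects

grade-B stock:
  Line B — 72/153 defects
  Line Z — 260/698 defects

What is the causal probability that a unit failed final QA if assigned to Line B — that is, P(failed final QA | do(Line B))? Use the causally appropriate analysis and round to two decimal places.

The component grade-specific comparison favours Line Z throughout, but the pooled figures favour Line B. The question is whether to condition on component grade.
Component grade differs across lines for reasons unrelated to any effect of the line itself, and it separately predicts the outcome — a classic confounder. We must compare within component grade levels.
Standardising Line B to the population component grade mix: 0.383·143/1047 + 0.333·208/600 + 0.284·72/153 = 0.301.

0.30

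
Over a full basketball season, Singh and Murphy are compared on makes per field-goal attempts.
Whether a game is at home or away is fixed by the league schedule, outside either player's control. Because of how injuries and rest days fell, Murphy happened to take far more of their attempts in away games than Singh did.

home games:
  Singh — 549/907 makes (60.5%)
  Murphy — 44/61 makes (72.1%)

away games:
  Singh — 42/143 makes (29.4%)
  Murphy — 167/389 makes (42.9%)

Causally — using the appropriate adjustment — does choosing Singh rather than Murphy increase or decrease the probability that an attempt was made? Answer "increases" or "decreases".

Nothing the player does changes game venue; the imbalance is an allocation artefact. With game venue also predicting the outcome, the pooled figure is confounded, and the within-stratum comparison is the causal one.
Within each level — home games: 60.5% vs 72.1%; away games: 29.4% vs 42.9% — Murphy is higher every time.

decreases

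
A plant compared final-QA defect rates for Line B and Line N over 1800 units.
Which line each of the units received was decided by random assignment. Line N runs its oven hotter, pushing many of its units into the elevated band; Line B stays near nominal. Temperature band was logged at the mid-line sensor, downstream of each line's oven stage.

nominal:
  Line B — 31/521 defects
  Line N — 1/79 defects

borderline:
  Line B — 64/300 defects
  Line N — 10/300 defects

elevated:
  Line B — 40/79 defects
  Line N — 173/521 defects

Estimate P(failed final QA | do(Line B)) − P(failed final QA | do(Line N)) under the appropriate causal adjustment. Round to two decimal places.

-0.05

In-process temperature band here is a post-treatment variable shaped by the line; conditioning on it would introduce bias rather than remove it. The overall comparison is the causal one.
The causal difference is the pooled difference: 0.150 − 0.204 = -0.054.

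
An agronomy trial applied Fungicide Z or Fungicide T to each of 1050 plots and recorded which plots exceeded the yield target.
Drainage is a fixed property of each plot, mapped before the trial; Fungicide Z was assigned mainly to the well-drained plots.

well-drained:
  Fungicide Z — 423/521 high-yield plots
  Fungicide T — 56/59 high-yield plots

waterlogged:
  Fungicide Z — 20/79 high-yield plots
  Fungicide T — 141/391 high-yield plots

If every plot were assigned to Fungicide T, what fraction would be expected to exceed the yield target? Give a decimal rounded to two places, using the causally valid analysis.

Field drainage is set before the fungicide has any effect — it is not caused by the fungicide — and it independently drives the outcome. That makes it a confounder, so the causal comparison is within field drainage levels.
Standardising Fungicide T to the population field drainage mix: 0.552·56/59 + 0.448·141/391 = 0.686.

0.69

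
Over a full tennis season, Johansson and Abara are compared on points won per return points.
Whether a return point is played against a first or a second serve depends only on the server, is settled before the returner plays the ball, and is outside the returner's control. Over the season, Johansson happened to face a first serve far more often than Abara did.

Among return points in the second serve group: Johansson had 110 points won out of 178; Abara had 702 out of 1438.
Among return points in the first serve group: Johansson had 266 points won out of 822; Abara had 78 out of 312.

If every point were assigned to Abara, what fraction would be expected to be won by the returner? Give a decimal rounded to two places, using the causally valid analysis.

0.39

Within every serve type level Johansson has the higher rate, yet pooled Abara does — Simpson's reversal.
The imbalance in serve type arose from how return points were allocated, not from anything the player did; and serve type independently affects the outcome. The pooled gap is confounded — condition on serve type.
Standardising Abara to the population serve type mix: 0.588·702/1438 + 0.412·78/312 = 0.390.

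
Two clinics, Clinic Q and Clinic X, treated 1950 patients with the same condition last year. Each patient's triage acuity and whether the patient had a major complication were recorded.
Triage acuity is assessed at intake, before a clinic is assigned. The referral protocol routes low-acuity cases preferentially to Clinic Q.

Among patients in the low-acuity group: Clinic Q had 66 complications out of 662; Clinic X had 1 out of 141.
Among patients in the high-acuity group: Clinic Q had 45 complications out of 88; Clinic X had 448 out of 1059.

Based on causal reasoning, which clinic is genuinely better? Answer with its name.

Triage acuity differs across clinics for reasons unrelated to any effect of the clinic itself, and it separately predicts the outcome — a classic confounder. We must compare within triage acuity levels.
Within each level — low-acuity: 10.0% vs 0.7%; high-acuity: 51.1% vs 42.3% — Clinic X is lower every time.

Clinic X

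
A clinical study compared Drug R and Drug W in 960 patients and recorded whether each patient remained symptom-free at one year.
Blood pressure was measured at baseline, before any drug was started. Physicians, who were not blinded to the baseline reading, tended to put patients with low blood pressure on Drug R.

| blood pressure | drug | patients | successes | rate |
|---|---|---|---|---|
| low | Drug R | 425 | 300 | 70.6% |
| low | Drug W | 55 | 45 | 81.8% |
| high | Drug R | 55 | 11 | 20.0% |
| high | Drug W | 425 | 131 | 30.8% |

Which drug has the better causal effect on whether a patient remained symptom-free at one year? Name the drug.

Drug W

The blood pressure-specific comparison favours Drug W throughout, but the pooled figures favour Drug R. The question is whether to condition on blood pressure.
The imbalance in blood pressure arose from how patients were allocated, not from anything the drug did; and blood pressure independently affects the outcome. The pooled gap is confounded — condition on blood pressure.
Within each level — low: 70.6% vs 81.8%; high: 20.0% vs 30.8% — Drug W is higher every time.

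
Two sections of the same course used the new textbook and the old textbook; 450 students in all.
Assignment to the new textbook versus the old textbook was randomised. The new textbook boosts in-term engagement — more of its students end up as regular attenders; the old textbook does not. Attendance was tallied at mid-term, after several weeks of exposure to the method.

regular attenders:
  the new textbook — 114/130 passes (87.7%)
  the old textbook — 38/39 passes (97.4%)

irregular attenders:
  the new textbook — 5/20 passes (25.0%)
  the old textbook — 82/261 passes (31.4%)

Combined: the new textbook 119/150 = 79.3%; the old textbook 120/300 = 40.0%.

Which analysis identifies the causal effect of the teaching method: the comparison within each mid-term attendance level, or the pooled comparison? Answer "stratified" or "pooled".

Mid-term attendance is downstream of the teaching method. One should not condition on a consequence of treatment, so the overall rates are the right comparison.
Pooled: the new textbook 79.3% vs the old textbook 40.0%; the new textbook is higher overall.

pooled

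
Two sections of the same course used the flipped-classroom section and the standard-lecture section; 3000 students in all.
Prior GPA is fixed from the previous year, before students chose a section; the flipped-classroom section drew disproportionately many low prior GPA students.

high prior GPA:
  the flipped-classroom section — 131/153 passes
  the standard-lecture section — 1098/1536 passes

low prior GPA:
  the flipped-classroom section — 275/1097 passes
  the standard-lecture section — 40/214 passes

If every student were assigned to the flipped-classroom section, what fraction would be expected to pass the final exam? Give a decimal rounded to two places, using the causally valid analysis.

0.59

Nothing the teaching method does changes prior GPA band; the imbalance is an allocation artefact. With prior GPA band also predicting the outcome, the pooled figure is confounded, and the within-stratum comparison is the causal one.
Standardising the flipped-classroom section to the population prior GPA band mix: 0.563·131/153 + 0.437·275/1097 = 0.592.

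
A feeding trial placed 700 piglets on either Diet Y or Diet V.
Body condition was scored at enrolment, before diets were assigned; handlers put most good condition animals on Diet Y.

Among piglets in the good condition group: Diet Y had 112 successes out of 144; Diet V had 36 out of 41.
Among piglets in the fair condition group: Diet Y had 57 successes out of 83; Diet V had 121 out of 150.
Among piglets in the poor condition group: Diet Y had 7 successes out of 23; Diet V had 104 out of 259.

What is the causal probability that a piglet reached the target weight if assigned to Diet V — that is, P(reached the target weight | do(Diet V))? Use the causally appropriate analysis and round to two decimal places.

0.66

The stratified and pooled comparisons disagree (Diet V wins within each starting body condition; Diet Y wins overall), so the answer turns on the causal role of starting body condition.
Nothing the diet does changes starting body condition; the imbalance is an allocation artefact. With starting body condition also predicting the outcome, the pooled figure is confounded, and the within-stratum comparison is the causal one.
Standardising Diet V to the population starting body condition mix: 0.264·36/41 + 0.333·121/150 + 0.403·104/259 = 0.662.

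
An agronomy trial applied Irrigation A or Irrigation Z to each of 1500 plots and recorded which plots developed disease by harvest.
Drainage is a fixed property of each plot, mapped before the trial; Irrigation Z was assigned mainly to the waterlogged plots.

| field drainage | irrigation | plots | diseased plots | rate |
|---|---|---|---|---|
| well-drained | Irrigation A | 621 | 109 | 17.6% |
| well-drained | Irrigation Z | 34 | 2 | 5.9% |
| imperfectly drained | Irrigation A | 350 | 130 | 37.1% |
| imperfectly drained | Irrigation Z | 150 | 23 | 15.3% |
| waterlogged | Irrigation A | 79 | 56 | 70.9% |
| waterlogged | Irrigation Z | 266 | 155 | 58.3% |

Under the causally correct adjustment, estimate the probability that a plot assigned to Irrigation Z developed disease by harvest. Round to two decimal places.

Irrigation Z is lower inside every field drainage stratum but Irrigation A is lower in aggregate. Whether to stratify depends on how field drainage relates to the irrigation.
Field drainage satisfies the back-door criterion: it is not a descendant of the irrigation, and it blocks the spurious path from irrigation to outcome. Adjusting for it (i.e., using the within-field drainage rates) gives the causal effect.
Standardising Irrigation Z to the population field drainage mix: 0.437·2/34 + 0.333·23/150 + 0.230·155/266 = 0.211.

0.21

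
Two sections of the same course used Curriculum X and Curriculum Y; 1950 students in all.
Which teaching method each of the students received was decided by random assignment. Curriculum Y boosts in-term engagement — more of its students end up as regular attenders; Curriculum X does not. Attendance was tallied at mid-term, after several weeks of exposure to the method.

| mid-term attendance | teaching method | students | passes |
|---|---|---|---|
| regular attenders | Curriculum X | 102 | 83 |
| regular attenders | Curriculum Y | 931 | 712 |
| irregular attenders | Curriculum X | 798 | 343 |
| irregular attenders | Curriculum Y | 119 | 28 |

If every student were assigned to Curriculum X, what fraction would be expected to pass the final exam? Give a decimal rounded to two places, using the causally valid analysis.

Because the teaching method influences mid-term attendance, mid-term attendance is a post-treatment mediator, not a confounder. Stratifying on it would bias the estimate; the causal effect is the crude pooled difference.
So P(outcome | do(Curriculum X)) is just the pooled rate for Curriculum X: 426/900 = 0.473.

0.47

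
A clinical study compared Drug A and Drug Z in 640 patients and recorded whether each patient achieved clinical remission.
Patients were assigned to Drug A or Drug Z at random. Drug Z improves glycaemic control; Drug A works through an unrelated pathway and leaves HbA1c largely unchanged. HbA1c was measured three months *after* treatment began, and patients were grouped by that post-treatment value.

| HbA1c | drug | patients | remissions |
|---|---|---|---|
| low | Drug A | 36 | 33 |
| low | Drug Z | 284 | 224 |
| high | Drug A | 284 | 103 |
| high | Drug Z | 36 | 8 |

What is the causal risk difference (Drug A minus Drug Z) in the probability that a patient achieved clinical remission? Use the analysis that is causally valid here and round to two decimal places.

-0.30

Within every HbA1c level Drug A has the higher rate, yet pooled Drug Z does — Simpson's reversal.
The distribution of HbA1c is itself part of what the drug does — it is an intermediate outcome. Holding it fixed would remove that part of the effect; the total effect is the pooled difference.
The causal difference is the pooled difference: 0.425 − 0.725 = -0.300.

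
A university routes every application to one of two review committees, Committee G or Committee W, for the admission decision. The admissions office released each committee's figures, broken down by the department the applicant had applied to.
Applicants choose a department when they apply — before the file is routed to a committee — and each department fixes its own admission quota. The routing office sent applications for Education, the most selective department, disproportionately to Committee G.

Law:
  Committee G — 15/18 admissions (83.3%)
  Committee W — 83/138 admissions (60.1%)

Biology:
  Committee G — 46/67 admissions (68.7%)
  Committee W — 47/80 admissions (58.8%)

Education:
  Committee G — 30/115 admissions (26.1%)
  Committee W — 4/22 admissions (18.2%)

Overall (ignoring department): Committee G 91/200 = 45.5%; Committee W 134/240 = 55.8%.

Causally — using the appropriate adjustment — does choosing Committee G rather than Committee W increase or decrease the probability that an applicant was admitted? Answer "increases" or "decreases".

Within every department level Committee G has the higher rate, yet pooled Committee W does — Simpson's reversal.
Since department is a pre-existing factor (not a product of the review committee) and it affects the outcome on its own, it is a confounder. The stratified rates, not the pooled rate, identify the causal effect.
Within each level — Law: 83.3% vs 60.1%; Biology: 68.7% vs 58.8%; Education: 26.1% vs 18.2% — Committee G is higher every time.

increases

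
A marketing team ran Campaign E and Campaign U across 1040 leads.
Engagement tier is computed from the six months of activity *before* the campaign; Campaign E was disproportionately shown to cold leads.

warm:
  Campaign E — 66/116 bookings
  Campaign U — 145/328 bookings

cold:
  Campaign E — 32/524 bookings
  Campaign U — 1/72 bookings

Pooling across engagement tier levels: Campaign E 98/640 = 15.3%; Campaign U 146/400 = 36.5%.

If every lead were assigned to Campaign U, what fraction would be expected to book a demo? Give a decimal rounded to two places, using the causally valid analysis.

Here engagement tier is a common cause — it drives both which campaign a case falls under and the outcome. The crude comparison mixes populations; the stratum-specific rates are the causally relevant ones.
Standardising Campaign U to the population engagement tier mix: 0.427·145/328 + 0.573·1/72 = 0.197.

0.20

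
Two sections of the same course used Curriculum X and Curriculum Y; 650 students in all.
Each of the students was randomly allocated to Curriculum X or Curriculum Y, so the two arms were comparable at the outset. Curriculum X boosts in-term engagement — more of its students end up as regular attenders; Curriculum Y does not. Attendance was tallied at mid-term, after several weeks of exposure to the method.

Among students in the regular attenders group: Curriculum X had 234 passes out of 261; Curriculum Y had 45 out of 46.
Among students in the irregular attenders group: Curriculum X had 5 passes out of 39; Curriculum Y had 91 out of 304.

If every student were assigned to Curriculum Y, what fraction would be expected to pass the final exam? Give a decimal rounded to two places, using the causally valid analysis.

Within every mid-term attendance level Curriculum Y has the higher rate, yet pooled Curriculum X does — Simpson's reversal.
Mid-term attendance is downstream of the teaching method. One should not condition on a consequence of treatment, so the overall rates are the right comparison.
So P(outcome | do(Curriculum Y)) is just the pooled rate for Curriculum Y: 136/350 = 0.389.

0.39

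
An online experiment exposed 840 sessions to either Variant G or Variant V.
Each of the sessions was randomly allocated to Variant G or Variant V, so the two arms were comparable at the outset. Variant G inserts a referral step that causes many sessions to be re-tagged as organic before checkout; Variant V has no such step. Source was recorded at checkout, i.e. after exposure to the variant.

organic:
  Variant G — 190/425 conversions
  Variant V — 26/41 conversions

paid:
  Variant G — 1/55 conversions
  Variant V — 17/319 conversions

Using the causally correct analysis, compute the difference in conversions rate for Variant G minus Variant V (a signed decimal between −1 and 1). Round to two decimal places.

+0.28

The traffic source-specific comparison favours Variant V throughout, but the pooled figures favour Variant G. The question is whether to condition on traffic source.
Stratifying would compare variants among sessions the variants themselves sorted into traffic source groups — a form of selection on an intermediate. The unconditioned pooled rates give the total causal effect.
The causal difference is the pooled difference: 0.398 − 0.119 = +0.278.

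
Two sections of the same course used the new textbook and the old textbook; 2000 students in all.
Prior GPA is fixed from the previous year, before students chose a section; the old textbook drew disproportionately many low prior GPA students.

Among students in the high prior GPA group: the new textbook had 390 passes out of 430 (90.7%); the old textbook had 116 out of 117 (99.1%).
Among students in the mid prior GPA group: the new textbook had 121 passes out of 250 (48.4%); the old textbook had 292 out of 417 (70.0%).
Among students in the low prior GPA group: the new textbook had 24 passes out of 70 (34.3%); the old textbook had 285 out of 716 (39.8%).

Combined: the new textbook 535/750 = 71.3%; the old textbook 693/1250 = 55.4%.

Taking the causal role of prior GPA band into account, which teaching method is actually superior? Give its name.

Prior GPA band differs across teaching methods for reasons unrelated to any effect of the teaching method itself, and it separately predicts the outcome — a classic confounder. We must compare within prior GPA band levels.
Within each level — high prior GPA: 90.7% vs 99.1%; mid prior GPA: 48.4% vs 70.0%; low prior GPA: 34.3% vs 39.8% — the old textbook is higher every time.

the old textbook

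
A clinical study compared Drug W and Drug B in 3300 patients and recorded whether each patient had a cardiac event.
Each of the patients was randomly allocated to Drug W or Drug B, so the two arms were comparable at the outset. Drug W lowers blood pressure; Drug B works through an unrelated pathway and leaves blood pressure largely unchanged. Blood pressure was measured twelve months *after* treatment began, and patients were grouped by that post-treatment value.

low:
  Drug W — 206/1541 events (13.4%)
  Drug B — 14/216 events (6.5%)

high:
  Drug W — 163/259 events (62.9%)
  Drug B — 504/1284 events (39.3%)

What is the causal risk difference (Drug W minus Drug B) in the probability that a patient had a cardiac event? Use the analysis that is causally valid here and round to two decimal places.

The blood pressure-specific comparison favours Drug B throughout, but the pooled figures favour Drug W. The question is whether to condition on blood pressure.
Blood pressure is recorded after the drug and is itself shifted by it — it sits on the causal path from drug to outcome. Conditioning on a mediator would strip out part of the effect we want; the pooled comparison gives the total causal effect.
The causal difference is the pooled difference: 0.205 − 0.345 = -0.140.

-0.14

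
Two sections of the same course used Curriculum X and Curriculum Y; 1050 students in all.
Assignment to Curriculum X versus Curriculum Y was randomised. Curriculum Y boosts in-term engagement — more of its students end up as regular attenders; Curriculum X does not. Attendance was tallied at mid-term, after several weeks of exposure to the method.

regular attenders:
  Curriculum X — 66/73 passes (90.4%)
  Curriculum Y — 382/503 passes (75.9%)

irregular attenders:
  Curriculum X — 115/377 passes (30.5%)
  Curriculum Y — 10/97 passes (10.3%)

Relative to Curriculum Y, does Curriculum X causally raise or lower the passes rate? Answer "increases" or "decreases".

Mid-term attendance here is a post-treatment variable shaped by the teaching method; conditioning on it would introduce bias rather than remove it. The overall comparison is the causal one.
Pooled: Curriculum X 40.2% vs Curriculum Y 65.3%; Curriculum Y is higher overall.

decreases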